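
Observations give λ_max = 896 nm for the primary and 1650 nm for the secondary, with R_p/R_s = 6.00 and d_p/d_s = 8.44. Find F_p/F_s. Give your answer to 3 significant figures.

Wien's law: T_p/T_s = λ_s/λ_p = 1650/896 = 1.842.
L_p/L_s = (R_p/R_s)²(T_p/T_s)⁴ = (6.00)²(1.842)⁴ = 414.0.
F_p/F_s = (L_p/L_s)/(d_p/d_s)² = 414.0/(8.44)² = 5.812.

5.81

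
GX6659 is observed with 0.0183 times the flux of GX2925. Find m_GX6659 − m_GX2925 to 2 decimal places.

4.34

m_GX6659 − m_GX2925 = −2.5 log₁₀(F_GX6659/F_GX2925) = −2.5 log₁₀(0.0183) = −2.5 × (-1.738) = 4.344.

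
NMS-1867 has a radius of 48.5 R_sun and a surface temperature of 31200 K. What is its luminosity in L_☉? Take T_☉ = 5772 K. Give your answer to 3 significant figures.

L/L_☉ = (R/R_☉)² (T/T_☉)⁴ = (48.5)² × (31200/5772)⁴
       = 2352 × (5.405)⁴ = 2352 × 853.7 = 2.008×10^6.

2.01×10^6 L_☉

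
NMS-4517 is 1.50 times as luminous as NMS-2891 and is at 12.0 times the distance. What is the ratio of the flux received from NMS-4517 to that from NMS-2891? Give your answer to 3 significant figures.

F = L/(4πd²), so F_NMS-4517/F_NMS-2891 = (L_NMS-4517/L_NMS-2891) / (d_NMS-4517/d_NMS-2891)²
= 1.50 / (12.0)² = 1.50 / 144.0 = 0.01042.

0.0104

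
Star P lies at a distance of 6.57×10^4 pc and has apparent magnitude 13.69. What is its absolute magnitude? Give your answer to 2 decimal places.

-5.40

M = m − 5 log₁₀(d/10 pc) = 13.69 − 5 log₁₀(6.57×10^4/10)
  = 13.69 − 5 × 3.818 = 13.69 − 19.09 = -5.40.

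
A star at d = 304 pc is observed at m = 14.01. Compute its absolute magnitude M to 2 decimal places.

M = m − 5 log₁₀(d/10 pc) = 14.01 − 5 log₁₀(304/10)
  = 14.01 − 5 × 1.483 = 14.01 − 7.41 = 6.60.

6.60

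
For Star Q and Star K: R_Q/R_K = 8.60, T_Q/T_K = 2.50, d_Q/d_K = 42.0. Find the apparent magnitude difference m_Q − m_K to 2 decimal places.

-0.54

L_Q/L_K = (8.60)²(2.50)⁴ = 2889.
F_Q/F_K = (L_Q/L_K)/(d_Q/d_K)² = 2889/1764 = 1.638.
m_Q − m_K = −2.5 log₁₀(1.638) = -0.54.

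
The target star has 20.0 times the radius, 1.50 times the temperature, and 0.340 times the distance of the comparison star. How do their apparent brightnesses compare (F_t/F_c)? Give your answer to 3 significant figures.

L_t/L_c = (R_t/R_c)²(T_t/T_c)⁴ = (20.0)² × (1.50)⁴ = 2025.
F_t/F_c = (L_t/L_c)/(d_t/d_c)² = 2025 / (0.340)² = 1.752×10^4.

1.75×10^4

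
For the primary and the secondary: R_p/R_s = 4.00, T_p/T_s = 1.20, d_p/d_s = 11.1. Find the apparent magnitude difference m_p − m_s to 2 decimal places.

1.42

L_p/L_s = (4.00)²(1.20)⁴ = 33.18.
F_p/F_s = (L_p/L_s)/(d_p/d_s)² = 33.18/123.2 = 0.2693.
m_p − m_s = −2.5 log₁₀(0.2693) = 1.42.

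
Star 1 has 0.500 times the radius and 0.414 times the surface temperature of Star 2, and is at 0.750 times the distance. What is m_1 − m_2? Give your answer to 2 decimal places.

L_1/L_2 = (0.500)²(0.414)⁴ = 0.007344.
F_1/F_2 = (L_1/L_2)/(d_1/d_2)² = 0.007344/0.5625 = 0.01306.
m_1 − m_2 = −2.5 log₁₀(0.01306) = 4.71.

4.71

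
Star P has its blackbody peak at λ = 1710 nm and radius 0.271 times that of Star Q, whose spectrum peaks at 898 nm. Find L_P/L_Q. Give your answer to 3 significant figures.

Wien's law gives T ∝ 1/λ_max, so T_P/T_Q = λ_Q/λ_P = 898/1710 = 0.5251.
Then L ∝ R²T⁴ gives L_P/L_Q = (0.271)² × (0.5251)⁴ = 0.07344 × 0.07605 = 0.005585.

0.00559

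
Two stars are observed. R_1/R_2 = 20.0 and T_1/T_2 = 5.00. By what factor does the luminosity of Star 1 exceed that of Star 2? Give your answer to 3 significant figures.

2.50×10^5

From the Stefan–Boltzmann law, L ∝ R²T⁴, so
L_1/L_2 = (R_1/R_2)² (T_1/T_2)⁴ = (20.0)² × (5.00)⁴ = 400.0 × 625.0 = 2.500×10^5.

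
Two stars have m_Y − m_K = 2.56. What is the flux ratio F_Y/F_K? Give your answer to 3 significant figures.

0.0946

F_Y/F_K = 10^(−(m_Y − m_K)/2.5) = 10^(-2.56/2.5) = 10^-1.024 = 0.09462.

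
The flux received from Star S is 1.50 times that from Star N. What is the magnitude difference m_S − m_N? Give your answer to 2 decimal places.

-0.44

m_S − m_N = −2.5 log₁₀(F_S/F_N) = −2.5 log₁₀(1.50) = −2.5 × (0.176) = -0.440.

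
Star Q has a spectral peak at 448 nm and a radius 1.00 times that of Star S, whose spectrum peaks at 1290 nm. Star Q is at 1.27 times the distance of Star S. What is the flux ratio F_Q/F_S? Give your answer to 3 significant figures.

42.6

Wien's law: T_Q/T_S = λ_S/λ_Q = 1290/448 = 2.879.
L_Q/L_S = (R_Q/R_S)²(T_Q/T_S)⁴ = (1.00)²(2.879)⁴ = 68.75.
F_Q/F_S = (L_Q/L_S)/(d_Q/d_S)² = 68.75/(1.27)² = 42.62.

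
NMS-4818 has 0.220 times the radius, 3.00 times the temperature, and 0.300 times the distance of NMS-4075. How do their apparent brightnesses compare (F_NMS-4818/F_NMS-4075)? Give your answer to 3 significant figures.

43.6

L_NMS-4818/L_NMS-4075 = (R_NMS-4818/R_NMS-4075)²(T_NMS-4818/T_NMS-4075)⁴ = (0.220)² × (3.00)⁴ = 3.920.
F_NMS-4818/F_NMS-4075 = (L_NMS-4818/L_NMS-4075)/(d_NMS-4818/d_NMS-4075)² = 3.920 / (0.300)² = 43.56.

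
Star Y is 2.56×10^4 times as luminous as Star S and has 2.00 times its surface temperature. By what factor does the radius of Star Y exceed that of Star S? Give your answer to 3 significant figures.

L ∝ R²T⁴ gives R ∝ √L / T², so
R_Y/R_S = √(2.56×10^4) / (2.00)² = 160.0 / 4.000 = 40.00.

40.0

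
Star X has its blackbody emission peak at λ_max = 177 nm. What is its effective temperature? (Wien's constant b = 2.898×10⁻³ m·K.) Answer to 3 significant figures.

1.64×10^4 K

T = b/λ_max = 2.898×10⁻³ / (177×10⁻⁹) = 1.637×10^4 K.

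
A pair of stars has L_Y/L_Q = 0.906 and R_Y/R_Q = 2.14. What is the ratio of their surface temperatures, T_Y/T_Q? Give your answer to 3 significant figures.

0.667

L ∝ R²T⁴ gives T ∝ (L/R²)^(1/4), so
T_Y/T_Q = (0.906 / 2.14²)^(1/4) = (0.1978)^(1/4) = 0.6669.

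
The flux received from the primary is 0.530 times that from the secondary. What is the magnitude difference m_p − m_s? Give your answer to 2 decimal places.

0.69

m_p − m_s = −2.5 log₁₀(F_p/F_s) = −2.5 log₁₀(0.530) = −2.5 × (-0.276) = 0.689.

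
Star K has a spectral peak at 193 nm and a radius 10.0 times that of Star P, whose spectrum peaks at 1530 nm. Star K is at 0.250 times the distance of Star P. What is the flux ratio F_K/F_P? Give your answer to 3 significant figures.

6.32×10^6

Wien's law: T_K/T_P = λ_P/λ_K = 1530/193 = 7.927.
L_K/L_P = (R_K/R_P)²(T_K/T_P)⁴ = (10.0)²(7.927)⁴ = 3.949×10^5.
F_K/F_P = (L_K/L_P)/(d_K/d_P)² = 3.949×10^5/(0.250)² = 6.319×10^6.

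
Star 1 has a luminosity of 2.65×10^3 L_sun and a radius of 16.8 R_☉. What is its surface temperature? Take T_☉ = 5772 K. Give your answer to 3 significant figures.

T/T_☉ = (L/L_☉)^(1/4) / (R/R_☉)^(1/2)
T = 5772 × (2.65×10^3)^(1/4) / √(16.8) = 5772 × 7.175 / 4.099 = 1.010×10^4 K.

1.01×10^4 K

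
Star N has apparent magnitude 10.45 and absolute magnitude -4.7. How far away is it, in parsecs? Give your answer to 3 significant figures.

m − M = 5 log₁₀(d/10 pc)
10.45 − (-4.7) = 15.15 = 5 log₁₀(d/10)
d = 10 × 10^(15.15/5) = 10 × 10^3.030 = 1.072×10^4 pc.

1.07×10^4 pc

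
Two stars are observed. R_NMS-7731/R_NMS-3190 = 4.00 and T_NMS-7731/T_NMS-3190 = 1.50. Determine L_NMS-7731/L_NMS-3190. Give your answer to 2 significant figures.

81

From the Stefan–Boltzmann law, L ∝ R²T⁴, so
L_NMS-7731/L_NMS-3190 = (R_NMS-7731/R_NMS-3190)² (T_NMS-7731/T_NMS-3190)⁴ = (4.00)² × (1.50)⁴ = 16.00 × 5.062 = 81.00.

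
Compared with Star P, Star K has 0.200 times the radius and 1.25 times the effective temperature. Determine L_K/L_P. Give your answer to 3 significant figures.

0.0977

From the Stefan–Boltzmann law, L ∝ R²T⁴, so
L_K/L_P = (R_K/R_P)² (T_K/T_P)⁴ = (0.200)² × (1.25)⁴ = 0.04000 × 2.441 = 0.09766.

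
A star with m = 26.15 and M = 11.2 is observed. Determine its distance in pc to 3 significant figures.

9.77×10^3 pc

m − M = 5 log₁₀(d/10 pc)
26.15 − (11.2) = 14.95 = 5 log₁₀(d/10)
d = 10 × 10^(14.95/5) = 10 × 10^2.990 = 9772 pc.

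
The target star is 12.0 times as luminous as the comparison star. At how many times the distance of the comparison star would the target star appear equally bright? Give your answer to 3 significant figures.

Equal flux requires L_t/d_t² = L_c/d_c², so d_t/d_c = √(L_t/L_c)
= √(12.0) = 3.464.

3.46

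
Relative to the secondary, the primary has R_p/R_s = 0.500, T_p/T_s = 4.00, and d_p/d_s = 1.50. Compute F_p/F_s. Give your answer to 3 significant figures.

28.4

L_p/L_s = (R_p/R_s)²(T_p/T_s)⁴ = (0.500)² × (4.00)⁴ = 64.00.
F_p/F_s = (L_p/L_s)/(d_p/d_s)² = 64.00 / (1.50)² = 28.44.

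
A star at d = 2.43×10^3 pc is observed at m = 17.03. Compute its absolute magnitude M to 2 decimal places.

5.10

M = m − 5 log₁₀(d/10 pc) = 17.03 − 5 log₁₀(2.43×10^3/10)
  = 17.03 − 5 × 2.386 = 17.03 − 11.93 = 5.10.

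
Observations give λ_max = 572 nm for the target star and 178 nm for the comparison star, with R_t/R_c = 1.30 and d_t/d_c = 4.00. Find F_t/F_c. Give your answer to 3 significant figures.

Wien's law: T_t/T_c = λ_c/λ_t = 178/572 = 0.3112.
L_t/L_c = (R_t/R_c)²(T_t/T_c)⁴ = (1.30)²(0.3112)⁴ = 0.01585.
F_t/F_c = (L_t/L_c)/(d_t/d_c)² = 0.01585/(4.00)² = 9.905×10^-4.

9.91×10^-4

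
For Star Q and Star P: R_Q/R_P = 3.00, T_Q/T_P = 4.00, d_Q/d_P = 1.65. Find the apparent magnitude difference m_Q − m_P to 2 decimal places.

L_Q/L_P = (3.00)²(4.00)⁴ = 2304.
F_Q/F_P = (L_Q/L_P)/(d_Q/d_P)² = 2304/2.722 = 846.3.
m_Q − m_P = −2.5 log₁₀(846.3) = -7.32.

-7.32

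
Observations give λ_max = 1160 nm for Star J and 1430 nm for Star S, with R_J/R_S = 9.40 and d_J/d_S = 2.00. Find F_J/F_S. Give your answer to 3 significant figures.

51.0

Wien's law: T_J/T_S = λ_S/λ_J = 1430/1160 = 1.233.
L_J/L_S = (R_J/R_S)²(T_J/T_S)⁴ = (9.40)²(1.233)⁴ = 204.1.
F_J/F_S = (L_J/L_S)/(d_J/d_S)² = 204.1/(2.00)² = 51.02.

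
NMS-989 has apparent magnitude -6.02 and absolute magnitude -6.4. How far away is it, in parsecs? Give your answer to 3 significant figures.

m − M = 5 log₁₀(d/10 pc)
-6.02 − (-6.4) = 0.38 = 5 log₁₀(d/10)
d = 10 × 10^(0.38/5) = 10 × 10^0.076 = 11.91 pc.

11.9 pc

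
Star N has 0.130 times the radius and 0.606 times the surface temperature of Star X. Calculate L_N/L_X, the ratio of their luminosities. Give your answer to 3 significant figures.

From the Stefan–Boltzmann law, L ∝ R²T⁴, so
L_N/L_X = (R_N/R_X)² (T_N/T_X)⁴ = (0.130)² × (0.606)⁴ = 0.01690 × 0.1349 = 0.002279.

0.00228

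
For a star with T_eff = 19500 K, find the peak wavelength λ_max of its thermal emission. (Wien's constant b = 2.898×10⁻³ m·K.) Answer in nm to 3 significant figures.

149 nm

λ_max = b/T = 2.898×10⁻³ / 19500 = 1.49×10^-7 m = 148.6 nm.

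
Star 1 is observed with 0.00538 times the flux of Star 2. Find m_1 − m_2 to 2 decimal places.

m_1 − m_2 = −2.5 log₁₀(F_1/F_2) = −2.5 log₁₀(0.00538) = −2.5 × (-2.269) = 5.673.

5.67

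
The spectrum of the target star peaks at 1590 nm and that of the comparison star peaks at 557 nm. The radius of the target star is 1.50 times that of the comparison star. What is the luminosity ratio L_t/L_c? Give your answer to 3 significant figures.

0.0339

Wien's law gives T ∝ 1/λ_max, so T_t/T_c = λ_c/λ_t = 557/1590 = 0.3503.
Then L ∝ R²T⁴ gives L_t/L_c = (1.50)² × (0.3503)⁴ = 2.250 × 0.01506 = 0.03389.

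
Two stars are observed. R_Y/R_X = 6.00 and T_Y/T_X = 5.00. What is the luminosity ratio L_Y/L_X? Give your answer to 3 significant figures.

2.25×10^4

From the Stefan–Boltzmann law, L ∝ R²T⁴, so
L_Y/L_X = (R_Y/R_X)² (T_Y/T_X)⁴ = (6.00)² × (5.00)⁴ = 36.00 × 625.0 = 2.250×10^4.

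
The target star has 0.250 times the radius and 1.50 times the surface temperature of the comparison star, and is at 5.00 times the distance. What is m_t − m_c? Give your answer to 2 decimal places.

4.74

L_t/L_c = (0.250)²(1.50)⁴ = 0.3164.
F_t/F_c = (L_t/L_c)/(d_t/d_c)² = 0.3164/25.00 = 0.01266.
m_t − m_c = −2.5 log₁₀(0.01266) = 4.74.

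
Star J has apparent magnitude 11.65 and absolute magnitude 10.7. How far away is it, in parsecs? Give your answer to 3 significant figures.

15.5 pc

m − M = 5 log₁₀(d/10 pc)
11.65 − (10.7) = 0.95 = 5 log₁₀(d/10)
d = 10 × 10^(0.95/5) = 10 × 10^0.190 = 15.49 pc.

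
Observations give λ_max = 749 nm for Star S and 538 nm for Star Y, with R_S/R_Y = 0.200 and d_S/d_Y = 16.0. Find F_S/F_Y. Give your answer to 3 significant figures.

4.16×10^-5

Wien's law: T_S/T_Y = λ_Y/λ_S = 538/749 = 0.7183.
L_S/L_Y = (R_S/R_Y)²(T_S/T_Y)⁴ = (0.200)²(0.7183)⁴ = 0.01065.
F_S/F_Y = (L_S/L_Y)/(d_S/d_Y)² = 0.01065/(16.0)² = 4.159×10^-5.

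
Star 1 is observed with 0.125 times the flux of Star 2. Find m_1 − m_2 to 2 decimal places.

2.26

m_1 − m_2 = −2.5 log₁₀(F_1/F_2) = −2.5 log₁₀(0.125) = −2.5 × (-0.903) = 2.258.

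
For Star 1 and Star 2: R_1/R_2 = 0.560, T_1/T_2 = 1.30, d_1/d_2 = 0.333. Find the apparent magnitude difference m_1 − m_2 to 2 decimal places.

-2.27

L_1/L_2 = (0.560)²(1.30)⁴ = 0.8957.
F_1/F_2 = (L_1/L_2)/(d_1/d_2)² = 0.8957/0.1109 = 8.077.
m_1 − m_2 = −2.5 log₁₀(8.077) = -2.27.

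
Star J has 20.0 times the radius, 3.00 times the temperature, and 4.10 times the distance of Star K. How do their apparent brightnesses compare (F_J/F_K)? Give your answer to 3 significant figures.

L_J/L_K = (R_J/R_K)²(T_J/T_K)⁴ = (20.0)² × (3.00)⁴ = 3.240×10^4.
F_J/F_K = (L_J/L_K)/(d_J/d_K)² = 3.240×10^4 / (4.10)² = 1927.

1.93×10^3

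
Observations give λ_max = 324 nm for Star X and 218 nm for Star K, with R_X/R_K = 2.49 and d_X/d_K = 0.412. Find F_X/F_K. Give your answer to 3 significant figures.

7.49

Wien's law: T_X/T_K = λ_K/λ_X = 218/324 = 0.6728.
L_X/L_K = (R_X/R_K)²(T_X/T_K)⁴ = (2.49)²(0.6728)⁴ = 1.271.
F_X/F_K = (L_X/L_K)/(d_X/d_K)² = 1.271/(0.412)² = 7.486.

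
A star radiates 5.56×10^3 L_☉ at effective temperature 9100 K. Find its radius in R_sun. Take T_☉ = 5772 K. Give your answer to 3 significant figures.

R/R_☉ = √(L/L_☉) / (T/T_☉)² = √(5.56×10^3) / (1.577)²
       = 74.57 / 2.486 = 30.00.

30.0 R_sun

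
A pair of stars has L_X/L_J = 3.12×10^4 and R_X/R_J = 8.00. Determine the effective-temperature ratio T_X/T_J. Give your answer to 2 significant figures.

L ∝ R²T⁴ gives T ∝ (L/R²)^(1/4), so
T_X/T_J = (3.12×10^4 / 8.00²)^(1/4) = (487.5)^(1/4) = 4.699.

4.7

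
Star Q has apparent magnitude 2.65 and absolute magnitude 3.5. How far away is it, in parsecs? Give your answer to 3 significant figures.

6.76 pc

m − M = 5 log₁₀(d/10 pc)
2.65 − (3.5) = -0.85 = 5 log₁₀(d/10)
d = 10 × 10^(-0.85/5) = 10 × 10^-0.170 = 6.761 pc.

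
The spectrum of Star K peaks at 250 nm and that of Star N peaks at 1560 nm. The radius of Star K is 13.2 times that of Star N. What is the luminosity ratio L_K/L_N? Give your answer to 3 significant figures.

Wien's law gives T ∝ 1/λ_max, so T_K/T_N = λ_N/λ_K = 1560/250 = 6.240.
Then L ∝ R²T⁴ gives L_K/L_N = (13.2)² × (6.240)⁴ = 174.2 × 1516 = 2.642×10^5.

2.64×10^5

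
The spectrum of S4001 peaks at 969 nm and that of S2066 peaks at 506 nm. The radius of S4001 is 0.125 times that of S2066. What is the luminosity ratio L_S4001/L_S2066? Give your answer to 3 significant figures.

0.00116

Wien's law gives T ∝ 1/λ_max, so T_S4001/T_S2066 = λ_S2066/λ_S4001 = 506/969 = 0.5222.
Then L ∝ R²T⁴ gives L_S4001/L_S2066 = (0.125)² × (0.5222)⁴ = 0.01562 × 0.07435 = 0.001162.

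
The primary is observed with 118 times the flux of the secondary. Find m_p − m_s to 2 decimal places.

-5.18

m_p − m_s = −2.5 log₁₀(F_p/F_s) = −2.5 log₁₀(118) = −2.5 × (2.072) = -5.180.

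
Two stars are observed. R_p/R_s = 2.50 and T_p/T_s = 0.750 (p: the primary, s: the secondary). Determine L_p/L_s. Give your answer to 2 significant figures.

2.0

From the Stefan–Boltzmann law, L ∝ R²T⁴, so
L_p/L_s = (R_p/R_s)² (T_p/T_s)⁴ = (2.50)² × (0.750)⁴ = 6.250 × 0.3164 = 1.978.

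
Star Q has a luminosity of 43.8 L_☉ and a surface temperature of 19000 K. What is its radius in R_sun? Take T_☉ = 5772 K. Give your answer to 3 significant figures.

R/R_☉ = √(L/L_☉) / (T/T_☉)² = √(43.8) / (3.292)²
       = 6.618 / 10.84 = 0.6108.

0.611 R_sun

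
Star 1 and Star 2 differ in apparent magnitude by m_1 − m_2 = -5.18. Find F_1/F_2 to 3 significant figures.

F_1/F_2 = 10^(−(m_1 − m_2)/2.5) = 10^(5.18/2.5) = 10^2.072 = 118.0.

118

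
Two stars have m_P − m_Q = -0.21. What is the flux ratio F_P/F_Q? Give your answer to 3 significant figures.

1.21

F_P/F_Q = 10^(−(m_P − m_Q)/2.5) = 10^(0.21/2.5) = 10^0.084 = 1.213.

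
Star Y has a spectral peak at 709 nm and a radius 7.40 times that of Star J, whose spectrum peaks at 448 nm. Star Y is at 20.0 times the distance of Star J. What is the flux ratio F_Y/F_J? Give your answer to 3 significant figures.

0.0218

Wien's law: T_Y/T_J = λ_J/λ_Y = 448/709 = 0.6319.
L_Y/L_J = (R_Y/R_J)²(T_Y/T_J)⁴ = (7.40)²(0.6319)⁴ = 8.730.
F_Y/F_J = (L_Y/L_J)/(d_Y/d_J)² = 8.730/(20.0)² = 0.02182.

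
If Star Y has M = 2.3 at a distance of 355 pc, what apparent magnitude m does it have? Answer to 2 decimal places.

m = M + 5 log₁₀(d/10 pc) = 2.3 + 5 log₁₀(355/10)
  = 2.3 + 5 × 1.550 = 2.3 + 7.75 = 10.05.

10.05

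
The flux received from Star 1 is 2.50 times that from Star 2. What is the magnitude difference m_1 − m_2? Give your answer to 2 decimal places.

-0.99

m_1 − m_2 = −2.5 log₁₀(F_1/F_2) = −2.5 log₁₀(2.50) = −2.5 × (0.398) = -0.995.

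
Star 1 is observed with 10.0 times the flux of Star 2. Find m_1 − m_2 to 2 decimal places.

m_1 − m_2 = −2.5 log₁₀(F_1/F_2) = −2.5 log₁₀(10.0) = −2.5 × (1.000) = -2.500.

-2.50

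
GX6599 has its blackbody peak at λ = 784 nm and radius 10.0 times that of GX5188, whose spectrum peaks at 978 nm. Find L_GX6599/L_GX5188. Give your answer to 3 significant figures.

242

Wien's law gives T ∝ 1/λ_max, so T_GX6599/T_GX5188 = λ_GX5188/λ_GX6599 = 978/784 = 1.247.
Then L ∝ R²T⁴ gives L_GX6599/L_GX5188 = (10.0)² × (1.247)⁴ = 100.0 × 2.422 = 242.2.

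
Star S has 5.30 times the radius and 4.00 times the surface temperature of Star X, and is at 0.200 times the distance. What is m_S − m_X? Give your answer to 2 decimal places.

-13.14

L_S/L_X = (5.30)²(4.00)⁴ = 7191.
F_S/F_X = (L_S/L_X)/(d_S/d_X)² = 7191/0.04000 = 1.798×10^5.
m_S − m_X = −2.5 log₁₀(1.798×10^5) = -13.14.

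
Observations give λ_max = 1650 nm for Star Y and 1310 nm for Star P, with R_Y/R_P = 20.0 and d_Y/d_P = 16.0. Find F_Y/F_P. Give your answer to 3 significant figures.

0.621

Wien's law: T_Y/T_P = λ_P/λ_Y = 1310/1650 = 0.7939.
L_Y/L_P = (R_Y/R_P)²(T_Y/T_P)⁴ = (20.0)²(0.7939)⁴ = 158.9.
F_Y/F_P = (L_Y/L_P)/(d_Y/d_P)² = 158.9/(16.0)² = 0.6208.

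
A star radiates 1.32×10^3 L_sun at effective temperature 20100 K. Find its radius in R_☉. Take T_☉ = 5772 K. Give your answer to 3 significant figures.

R/R_☉ = √(L/L_☉) / (T/T_☉)² = √(1.32×10^3) / (3.482)²
       = 36.33 / 12.13 = 2.996.

3.00 R_☉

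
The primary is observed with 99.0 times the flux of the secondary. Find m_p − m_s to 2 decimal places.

-4.99

m_p − m_s = −2.5 log₁₀(F_p/F_s) = −2.5 log₁₀(99.0) = −2.5 × (1.996) = -4.989.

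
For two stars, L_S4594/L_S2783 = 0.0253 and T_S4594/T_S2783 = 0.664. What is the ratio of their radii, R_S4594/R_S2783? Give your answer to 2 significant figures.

L ∝ R²T⁴ gives R ∝ √L / T², so
R_S4594/R_S2783 = √(0.0253) / (0.664)² = 0.1591 / 0.4409 = 0.3608.

0.36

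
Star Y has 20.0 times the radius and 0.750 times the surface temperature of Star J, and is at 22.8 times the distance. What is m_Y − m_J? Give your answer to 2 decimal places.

L_Y/L_J = (20.0)²(0.750)⁴ = 126.6.
F_Y/F_J = (L_Y/L_J)/(d_Y/d_J)² = 126.6/519.8 = 0.2435.
m_Y − m_J = −2.5 log₁₀(0.2435) = 1.53.

1.53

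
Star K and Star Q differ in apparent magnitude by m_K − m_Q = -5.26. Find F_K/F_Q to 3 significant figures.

127

F_K/F_Q = 10^(−(m_K − m_Q)/2.5) = 10^(5.26/2.5) = 10^2.104 = 127.1.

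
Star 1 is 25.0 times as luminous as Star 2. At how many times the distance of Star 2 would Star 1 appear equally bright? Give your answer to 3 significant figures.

Equal flux requires L_1/d_1² = L_2/d_2², so d_1/d_2 = √(L_1/L_2)
= √(25.0) = 5.000.

5.00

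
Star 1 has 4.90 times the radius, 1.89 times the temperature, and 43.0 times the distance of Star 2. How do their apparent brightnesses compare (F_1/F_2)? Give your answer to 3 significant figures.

L_1/L_2 = (R_1/R_2)²(T_1/T_2)⁴ = (4.90)² × (1.89)⁴ = 306.4.
F_1/F_2 = (L_1/L_2)/(d_1/d_2)² = 306.4 / (43.0)² = 0.1657.

0.166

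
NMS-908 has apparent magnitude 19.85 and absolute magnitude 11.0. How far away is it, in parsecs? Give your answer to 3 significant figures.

589 pc

m − M = 5 log₁₀(d/10 pc)
19.85 − (11.0) = 8.85 = 5 log₁₀(d/10)
d = 10 × 10^(8.85/5) = 10 × 10^1.770 = 588.8 pc.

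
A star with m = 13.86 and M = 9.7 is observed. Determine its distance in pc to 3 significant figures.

67.9 pc

m − M = 5 log₁₀(d/10 pc)
13.86 − (9.7) = 4.16 = 5 log₁₀(d/10)
d = 10 × 10^(4.16/5) = 10 × 10^0.832 = 67.92 pc.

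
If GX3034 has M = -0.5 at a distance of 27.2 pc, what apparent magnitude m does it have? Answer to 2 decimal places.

1.67

m = M + 5 log₁₀(d/10 pc) = -0.5 + 5 log₁₀(27.2/10)
  = -0.5 + 5 × 0.435 = -0.5 + 2.17 = 1.67.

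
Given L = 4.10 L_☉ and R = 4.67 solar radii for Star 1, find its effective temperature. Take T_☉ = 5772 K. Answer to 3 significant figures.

3.80×10^3 K

T/T_☉ = (L/L_☉)^(1/4) / (R/R_☉)^(1/2)
T = 5772 × (4.10)^(1/4) / √(4.67) = 5772 × 1.423 / 2.161 = 3801 K.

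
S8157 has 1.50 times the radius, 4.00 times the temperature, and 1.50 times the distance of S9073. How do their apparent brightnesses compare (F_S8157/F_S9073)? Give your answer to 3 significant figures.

L_S8157/L_S9073 = (R_S8157/R_S9073)²(T_S8157/T_S9073)⁴ = (1.50)² × (4.00)⁴ = 576.0.
F_S8157/F_S9073 = (L_S8157/L_S9073)/(d_S8157/d_S9073)² = 576.0 / (1.50)² = 256.0.

256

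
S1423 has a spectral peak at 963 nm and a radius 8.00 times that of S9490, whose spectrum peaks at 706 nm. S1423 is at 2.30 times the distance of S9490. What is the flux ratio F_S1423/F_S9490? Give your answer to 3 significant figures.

Wien's law: T_S1423/T_S9490 = λ_S9490/λ_S1423 = 706/963 = 0.7331.
L_S1423/L_S9490 = (R_S1423/R_S9490)²(T_S1423/T_S9490)⁴ = (8.00)²(0.7331)⁴ = 18.49.
F_S1423/F_S9490 = (L_S1423/L_S9490)/(d_S1423/d_S9490)² = 18.49/(2.30)² = 3.495.

3.49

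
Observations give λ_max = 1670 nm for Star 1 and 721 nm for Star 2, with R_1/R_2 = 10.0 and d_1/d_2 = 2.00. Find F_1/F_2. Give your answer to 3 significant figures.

0.869

Wien's law: T_1/T_2 = λ_2/λ_1 = 721/1670 = 0.4317.
L_1/L_2 = (R_1/R_2)²(T_1/T_2)⁴ = (10.0)²(0.4317)⁴ = 3.474.
F_1/F_2 = (L_1/L_2)/(d_1/d_2)² = 3.474/(2.00)² = 0.8686.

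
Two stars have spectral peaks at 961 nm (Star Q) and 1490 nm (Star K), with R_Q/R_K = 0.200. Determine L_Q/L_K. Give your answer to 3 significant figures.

Wien's law gives T ∝ 1/λ_max, so T_Q/T_K = λ_K/λ_Q = 1490/961 = 1.550.
Then L ∝ R²T⁴ gives L_Q/L_K = (0.200)² × (1.550)⁴ = 0.04000 × 5.779 = 0.2312.

0.231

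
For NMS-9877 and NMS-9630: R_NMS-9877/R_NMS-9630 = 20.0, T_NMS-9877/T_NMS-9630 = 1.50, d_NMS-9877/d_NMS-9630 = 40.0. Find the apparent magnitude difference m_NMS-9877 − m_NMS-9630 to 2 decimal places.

L_NMS-9877/L_NMS-9630 = (20.0)²(1.50)⁴ = 2025.
F_NMS-9877/F_NMS-9630 = (L_NMS-9877/L_NMS-9630)/(d_NMS-9877/d_NMS-9630)² = 2025/1600 = 1.266.
m_NMS-9877 − m_NMS-9630 = −2.5 log₁₀(1.266) = -0.26.

-0.26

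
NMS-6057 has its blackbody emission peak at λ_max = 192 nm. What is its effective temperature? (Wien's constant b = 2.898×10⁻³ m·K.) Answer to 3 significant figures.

T = b/λ_max = 2.898×10⁻³ / (192×10⁻⁹) = 1.509×10^4 K.

1.51×10^4 K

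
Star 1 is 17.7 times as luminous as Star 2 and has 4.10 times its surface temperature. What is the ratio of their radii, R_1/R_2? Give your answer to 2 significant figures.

L ∝ R²T⁴ gives R ∝ √L / T², so
R_1/R_2 = √(17.7) / (4.10)² = 4.207 / 16.81 = 0.2503.

0.25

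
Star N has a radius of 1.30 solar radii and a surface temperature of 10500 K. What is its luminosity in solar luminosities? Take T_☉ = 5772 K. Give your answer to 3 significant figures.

L/L_☉ = (R/R_☉)² (T/T_☉)⁴ = (1.30)² × (10500/5772)⁴
       = 1.690 × (1.819)⁴ = 1.690 × 10.95 = 18.51.

18.5 solar luminosities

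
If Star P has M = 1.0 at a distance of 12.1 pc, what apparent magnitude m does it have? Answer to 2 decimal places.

1.41

m = M + 5 log₁₀(d/10 pc) = 1.0 + 5 log₁₀(12.1/10)
  = 1.0 + 5 × 0.083 = 1.0 + 0.41 = 1.41.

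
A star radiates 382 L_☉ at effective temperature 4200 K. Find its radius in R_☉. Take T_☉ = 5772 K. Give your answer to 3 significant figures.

36.9 R_☉

R/R_☉ = √(L/L_☉) / (T/T_☉)² = √(382) / (0.7277)²
       = 19.54 / 0.5295 = 36.91.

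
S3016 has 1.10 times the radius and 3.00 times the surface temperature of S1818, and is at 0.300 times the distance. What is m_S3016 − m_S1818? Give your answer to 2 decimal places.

L_S3016/L_S1818 = (1.10)²(3.00)⁴ = 98.01.
F_S3016/F_S1818 = (L_S3016/L_S1818)/(d_S3016/d_S1818)² = 98.01/0.09000 = 1089.
m_S3016 − m_S1818 = −2.5 log₁₀(1089) = -7.59.

-7.59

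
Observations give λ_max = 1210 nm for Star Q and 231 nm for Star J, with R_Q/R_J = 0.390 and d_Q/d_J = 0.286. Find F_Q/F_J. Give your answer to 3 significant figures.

Wien's law: T_Q/T_J = λ_J/λ_Q = 231/1210 = 0.1909.
L_Q/L_J = (R_Q/R_J)²(T_Q/T_J)⁴ = (0.390)²(0.1909)⁴ = 2.020×10^-4.
F_Q/F_J = (L_Q/L_J)/(d_Q/d_J)² = 2.020×10^-4/(0.286)² = 0.002470.

0.00247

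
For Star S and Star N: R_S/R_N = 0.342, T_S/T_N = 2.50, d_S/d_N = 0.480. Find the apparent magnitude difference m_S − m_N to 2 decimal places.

L_S/L_N = (0.342)²(2.50)⁴ = 4.569.
F_S/F_N = (L_S/L_N)/(d_S/d_N)² = 4.569/0.2304 = 19.83.
m_S − m_N = −2.5 log₁₀(19.83) = -3.24.

-3.24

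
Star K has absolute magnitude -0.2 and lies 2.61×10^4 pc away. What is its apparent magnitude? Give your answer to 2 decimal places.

16.88

m = M + 5 log₁₀(d/10 pc) = -0.2 + 5 log₁₀(2.61×10^4/10)
  = -0.2 + 5 × 3.417 = -0.2 + 17.08 = 16.88.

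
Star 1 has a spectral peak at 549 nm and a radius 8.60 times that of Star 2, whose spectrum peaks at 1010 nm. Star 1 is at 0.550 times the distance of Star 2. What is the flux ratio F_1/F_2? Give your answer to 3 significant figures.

2.80×10^3

Wien's law: T_1/T_2 = λ_2/λ_1 = 1010/549 = 1.840.
L_1/L_2 = (R_1/R_2)²(T_1/T_2)⁴ = (8.60)²(1.840)⁴ = 847.2.
F_1/F_2 = (L_1/L_2)/(d_1/d_2)² = 847.2/(0.550)² = 2801.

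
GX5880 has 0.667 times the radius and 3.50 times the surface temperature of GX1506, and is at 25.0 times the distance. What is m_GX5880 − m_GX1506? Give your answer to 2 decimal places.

2.43

L_GX5880/L_GX1506 = (0.667)²(3.50)⁴ = 66.76.
F_GX5880/F_GX1506 = (L_GX5880/L_GX1506)/(d_GX5880/d_GX1506)² = 66.76/625.0 = 0.1068.
m_GX5880 − m_GX1506 = −2.5 log₁₀(0.1068) = 2.43.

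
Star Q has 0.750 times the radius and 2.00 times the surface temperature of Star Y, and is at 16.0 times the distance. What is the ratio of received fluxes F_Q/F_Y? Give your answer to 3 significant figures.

0.0352

L_Q/L_Y = (R_Q/R_Y)²(T_Q/T_Y)⁴ = (0.750)² × (2.00)⁴ = 9.000.
F_Q/F_Y = (L_Q/L_Y)/(d_Q/d_Y)² = 9.000 / (16.0)² = 0.03516.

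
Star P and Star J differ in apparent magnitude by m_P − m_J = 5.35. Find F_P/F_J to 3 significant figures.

0.00724

F_P/F_J = 10^(−(m_P − m_J)/2.5) = 10^(-5.35/2.5) = 10^-2.140 = 0.007244.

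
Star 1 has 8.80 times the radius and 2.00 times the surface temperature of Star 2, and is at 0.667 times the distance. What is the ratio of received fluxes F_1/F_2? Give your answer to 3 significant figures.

2.79×10^3

L_1/L_2 = (R_1/R_2)²(T_1/T_2)⁴ = (8.80)² × (2.00)⁴ = 1239.
F_1/F_2 = (L_1/L_2)/(d_1/d_2)² = 1239 / (0.667)² = 2785.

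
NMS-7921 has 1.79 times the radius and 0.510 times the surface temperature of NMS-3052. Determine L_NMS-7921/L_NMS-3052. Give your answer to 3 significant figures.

0.217

From the Stefan–Boltzmann law, L ∝ R²T⁴, so
L_NMS-7921/L_NMS-3052 = (R_NMS-7921/R_NMS-3052)² (T_NMS-7921/T_NMS-3052)⁴ = (1.79)² × (0.510)⁴ = 3.204 × 0.06765 = 0.2168.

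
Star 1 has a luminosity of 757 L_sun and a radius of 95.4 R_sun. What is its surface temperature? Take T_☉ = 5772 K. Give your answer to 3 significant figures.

3.10×10^3 K

T/T_☉ = (L/L_☉)^(1/4) / (R/R_☉)^(1/2)
T = 5772 × (757)^(1/4) / √(95.4) = 5772 × 5.245 / 9.767 = 3100 K.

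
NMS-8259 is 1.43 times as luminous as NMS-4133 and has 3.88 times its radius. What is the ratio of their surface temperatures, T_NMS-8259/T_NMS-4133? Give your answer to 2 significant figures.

L ∝ R²T⁴ gives T ∝ (L/R²)^(1/4), so
T_NMS-8259/T_NMS-4133 = (1.43 / 3.88²)^(1/4) = (0.09499)^(1/4) = 0.5552.

0.56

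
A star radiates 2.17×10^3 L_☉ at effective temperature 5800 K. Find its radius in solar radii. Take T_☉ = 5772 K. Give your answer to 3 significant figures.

46.1 solar radii

R/R_☉ = √(L/L_☉) / (T/T_☉)² = √(2.17×10^3) / (1.005)²
       = 46.58 / 1.010 = 46.13.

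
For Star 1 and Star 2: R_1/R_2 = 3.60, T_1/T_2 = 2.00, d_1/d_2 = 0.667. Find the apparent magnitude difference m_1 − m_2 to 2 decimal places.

-6.67

L_1/L_2 = (3.60)²(2.00)⁴ = 207.4.
F_1/F_2 = (L_1/L_2)/(d_1/d_2)² = 207.4/0.4449 = 466.1.
m_1 − m_2 = −2.5 log₁₀(466.1) = -6.67.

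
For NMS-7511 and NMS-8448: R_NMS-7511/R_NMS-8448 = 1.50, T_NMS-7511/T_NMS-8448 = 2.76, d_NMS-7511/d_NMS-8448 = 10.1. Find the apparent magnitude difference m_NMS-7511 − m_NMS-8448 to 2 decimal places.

L_NMS-7511/L_NMS-8448 = (1.50)²(2.76)⁴ = 130.6.
F_NMS-7511/F_NMS-8448 = (L_NMS-7511/L_NMS-8448)/(d_NMS-7511/d_NMS-8448)² = 130.6/102.0 = 1.280.
m_NMS-7511 − m_NMS-8448 = −2.5 log₁₀(1.280) = -0.27.

-0.27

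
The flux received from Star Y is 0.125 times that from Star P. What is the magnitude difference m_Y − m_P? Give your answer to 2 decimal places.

m_Y − m_P = −2.5 log₁₀(F_Y/F_P) = −2.5 log₁₀(0.125) = −2.5 × (-0.903) = 2.258.

2.26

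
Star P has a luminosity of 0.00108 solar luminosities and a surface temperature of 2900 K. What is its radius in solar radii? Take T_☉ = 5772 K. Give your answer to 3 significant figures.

R/R_☉ = √(L/L_☉) / (T/T_☉)² = √(0.00108) / (0.5024)²
       = 0.03286 / 0.2524 = 0.1302.

0.130 solar radii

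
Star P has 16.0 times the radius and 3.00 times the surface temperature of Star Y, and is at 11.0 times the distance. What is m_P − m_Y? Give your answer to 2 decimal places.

L_P/L_Y = (16.0)²(3.00)⁴ = 2.074×10^4.
F_P/F_Y = (L_P/L_Y)/(d_P/d_Y)² = 2.074×10^4/121.0 = 171.4.
m_P − m_Y = −2.5 log₁₀(171.4) = -5.58.

-5.58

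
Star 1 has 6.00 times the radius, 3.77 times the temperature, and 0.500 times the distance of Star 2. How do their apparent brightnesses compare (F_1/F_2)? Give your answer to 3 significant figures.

2.91×10^4

L_1/L_2 = (R_1/R_2)²(T_1/T_2)⁴ = (6.00)² × (3.77)⁴ = 7272.
F_1/F_2 = (L_1/L_2)/(d_1/d_2)² = 7272 / (0.500)² = 2.909×10^4.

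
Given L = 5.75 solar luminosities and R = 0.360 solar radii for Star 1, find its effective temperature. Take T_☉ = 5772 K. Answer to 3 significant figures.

1.49×10^4 K

T/T_☉ = (L/L_☉)^(1/4) / (R/R_☉)^(1/2)
T = 5772 × (5.75)^(1/4) / √(0.360) = 5772 × 1.549 / 0.6000 = 1.490×10^4 K.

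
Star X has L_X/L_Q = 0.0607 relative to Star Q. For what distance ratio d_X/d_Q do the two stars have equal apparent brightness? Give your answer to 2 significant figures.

0.25

Equal flux requires L_X/d_X² = L_Q/d_Q², so d_X/d_Q = √(L_X/L_Q)
= √(0.0607) = 0.2464.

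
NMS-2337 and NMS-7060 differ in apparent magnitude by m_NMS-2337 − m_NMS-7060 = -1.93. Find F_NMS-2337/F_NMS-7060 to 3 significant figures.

5.92

F_NMS-2337/F_NMS-7060 = 10^(−(m_NMS-2337 − m_NMS-7060)/2.5) = 10^(1.93/2.5) = 10^0.772 = 5.916.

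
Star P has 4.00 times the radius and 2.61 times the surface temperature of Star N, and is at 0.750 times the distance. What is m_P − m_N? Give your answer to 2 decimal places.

L_P/L_N = (4.00)²(2.61)⁴ = 742.5.
F_P/F_N = (L_P/L_N)/(d_P/d_N)² = 742.5/0.5625 = 1320.
m_P − m_N = −2.5 log₁₀(1320) = -7.80.

-7.80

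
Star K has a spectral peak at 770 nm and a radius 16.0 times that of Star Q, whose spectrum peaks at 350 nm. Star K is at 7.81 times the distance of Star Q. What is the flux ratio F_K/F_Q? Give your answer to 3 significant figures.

0.179

Wien's law: T_K/T_Q = λ_Q/λ_K = 350/770 = 0.4545.
L_K/L_Q = (R_K/R_Q)²(T_K/T_Q)⁴ = (16.0)²(0.4545)⁴ = 10.93.
F_K/F_Q = (L_K/L_Q)/(d_K/d_Q)² = 10.93/(7.81)² = 0.1792.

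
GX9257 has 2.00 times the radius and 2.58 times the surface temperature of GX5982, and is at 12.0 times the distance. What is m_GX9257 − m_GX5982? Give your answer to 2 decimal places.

L_GX9257/L_GX5982 = (2.00)²(2.58)⁴ = 177.2.
F_GX9257/F_GX5982 = (L_GX9257/L_GX5982)/(d_GX9257/d_GX5982)² = 177.2/144.0 = 1.231.
m_GX9257 − m_GX5982 = −2.5 log₁₀(1.231) = -0.23.

-0.23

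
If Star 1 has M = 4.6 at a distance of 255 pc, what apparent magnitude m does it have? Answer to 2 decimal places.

11.63

m = M + 5 log₁₀(d/10 pc) = 4.6 + 5 log₁₀(255/10)
  = 4.6 + 5 × 1.407 = 4.6 + 7.03 = 11.63.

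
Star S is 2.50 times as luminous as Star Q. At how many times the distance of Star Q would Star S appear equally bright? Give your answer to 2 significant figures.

1.6

Equal flux requires L_S/d_S² = L_Q/d_Q², so d_S/d_Q = √(L_S/L_Q)
= √(2.50) = 1.581.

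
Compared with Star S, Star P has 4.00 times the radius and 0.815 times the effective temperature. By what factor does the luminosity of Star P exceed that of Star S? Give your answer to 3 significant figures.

From the Stefan–Boltzmann law, L ∝ R²T⁴, so
L_P/L_S = (R_P/R_S)² (T_P/T_S)⁴ = (4.00)² × (0.815)⁴ = 16.00 × 0.4412 = 7.059.

7.06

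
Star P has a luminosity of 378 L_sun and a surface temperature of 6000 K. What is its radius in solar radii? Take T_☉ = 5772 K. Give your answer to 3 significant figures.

R/R_☉ = √(L/L_☉) / (T/T_☉)² = √(378) / (1.040)²
       = 19.44 / 1.081 = 17.99.

18.0 solar radii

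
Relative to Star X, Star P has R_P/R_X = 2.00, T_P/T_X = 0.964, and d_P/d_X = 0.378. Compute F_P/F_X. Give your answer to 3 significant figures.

L_P/L_X = (R_P/R_X)²(T_P/T_X)⁴ = (2.00)² × (0.964)⁴ = 3.454.
F_P/F_X = (L_P/L_X)/(d_P/d_X)² = 3.454 / (0.378)² = 24.18.

24.2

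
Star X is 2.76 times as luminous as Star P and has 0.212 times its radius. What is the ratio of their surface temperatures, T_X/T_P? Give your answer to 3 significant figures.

L ∝ R²T⁴ gives T ∝ (L/R²)^(1/4), so
T_X/T_P = (2.76 / 0.212²)^(1/4) = (61.41)^(1/4) = 2.799.

2.80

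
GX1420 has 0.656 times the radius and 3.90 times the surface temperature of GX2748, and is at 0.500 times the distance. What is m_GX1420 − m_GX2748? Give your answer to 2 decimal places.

-6.50

L_GX1420/L_GX2748 = (0.656)²(3.90)⁴ = 99.56.
F_GX1420/F_GX2748 = (L_GX1420/L_GX2748)/(d_GX1420/d_GX2748)² = 99.56/0.2500 = 398.2.
m_GX1420 − m_GX2748 = −2.5 log₁₀(398.2) = -6.50.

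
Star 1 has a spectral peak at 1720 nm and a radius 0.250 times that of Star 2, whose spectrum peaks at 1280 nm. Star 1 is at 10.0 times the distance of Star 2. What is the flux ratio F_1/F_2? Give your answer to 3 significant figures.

Wien's law: T_1/T_2 = λ_2/λ_1 = 1280/1720 = 0.7442.
L_1/L_2 = (R_1/R_2)²(T_1/T_2)⁴ = (0.250)²(0.7442)⁴ = 0.01917.
F_1/F_2 = (L_1/L_2)/(d_1/d_2)² = 0.01917/(10.0)² = 1.917×10^-4.

1.92×10^-4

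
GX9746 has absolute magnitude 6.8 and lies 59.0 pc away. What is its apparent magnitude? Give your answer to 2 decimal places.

10.65

m = M + 5 log₁₀(d/10 pc) = 6.8 + 5 log₁₀(59.0/10)
  = 6.8 + 5 × 0.771 = 6.8 + 3.85 = 10.65.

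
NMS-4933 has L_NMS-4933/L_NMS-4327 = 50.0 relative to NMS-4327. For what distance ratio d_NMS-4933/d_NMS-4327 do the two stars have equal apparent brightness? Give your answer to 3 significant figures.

7.07

Equal flux requires L_NMS-4933/d_NMS-4933² = L_NMS-4327/d_NMS-4327², so d_NMS-4933/d_NMS-4327 = √(L_NMS-4933/L_NMS-4327)
= √(50.0) = 7.071.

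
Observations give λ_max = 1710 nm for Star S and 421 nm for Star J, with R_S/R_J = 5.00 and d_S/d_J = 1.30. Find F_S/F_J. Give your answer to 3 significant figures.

0.0543

Wien's law: T_S/T_J = λ_J/λ_S = 421/1710 = 0.2462.
L_S/L_J = (R_S/R_J)²(T_S/T_J)⁴ = (5.00)²(0.2462)⁴ = 0.09185.
F_S/F_J = (L_S/L_J)/(d_S/d_J)² = 0.09185/(1.30)² = 0.05435.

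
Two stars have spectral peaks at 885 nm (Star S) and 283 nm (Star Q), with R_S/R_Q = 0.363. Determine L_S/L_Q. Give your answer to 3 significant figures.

Wien's law gives T ∝ 1/λ_max, so T_S/T_Q = λ_Q/λ_S = 283/885 = 0.3198.
Then L ∝ R²T⁴ gives L_S/L_Q = (0.363)² × (0.3198)⁴ = 0.1318 × 0.01046 = 0.001378.

0.00138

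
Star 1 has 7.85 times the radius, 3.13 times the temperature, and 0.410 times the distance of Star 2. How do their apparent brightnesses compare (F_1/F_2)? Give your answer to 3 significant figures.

3.52×10^4

L_1/L_2 = (R_1/R_2)²(T_1/T_2)⁴ = (7.85)² × (3.13)⁴ = 5914.
F_1/F_2 = (L_1/L_2)/(d_1/d_2)² = 5914 / (0.410)² = 3.518×10^4.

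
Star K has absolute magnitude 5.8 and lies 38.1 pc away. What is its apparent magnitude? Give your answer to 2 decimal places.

m = M + 5 log₁₀(d/10 pc) = 5.8 + 5 log₁₀(38.1/10)
  = 5.8 + 5 × 0.581 = 5.8 + 2.90 = 8.70.

8.70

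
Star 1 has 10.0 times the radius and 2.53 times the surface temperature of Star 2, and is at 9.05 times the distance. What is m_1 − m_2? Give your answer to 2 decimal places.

L_1/L_2 = (10.0)²(2.53)⁴ = 4097.
F_1/F_2 = (L_1/L_2)/(d_1/d_2)² = 4097/81.90 = 50.02.
m_1 − m_2 = −2.5 log₁₀(50.02) = -4.25.

-4.25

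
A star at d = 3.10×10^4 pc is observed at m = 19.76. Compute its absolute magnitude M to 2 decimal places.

2.30

M = m − 5 log₁₀(d/10 pc) = 19.76 − 5 log₁₀(3.10×10^4/10)
  = 19.76 − 5 × 3.491 = 19.76 − 17.46 = 2.30.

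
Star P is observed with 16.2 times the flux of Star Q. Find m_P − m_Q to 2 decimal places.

m_P − m_Q = −2.5 log₁₀(F_P/F_Q) = −2.5 log₁₀(16.2) = −2.5 × (1.210) = -3.024.

-3.02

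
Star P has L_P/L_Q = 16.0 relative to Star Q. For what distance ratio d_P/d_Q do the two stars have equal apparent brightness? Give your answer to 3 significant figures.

4.00

Equal flux requires L_P/d_P² = L_Q/d_Q², so d_P/d_Q = √(L_P/L_Q)
= √(16.0) = 4.000.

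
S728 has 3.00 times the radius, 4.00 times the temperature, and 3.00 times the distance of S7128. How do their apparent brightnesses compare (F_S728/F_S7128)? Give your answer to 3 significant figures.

256

L_S728/L_S7128 = (R_S728/R_S7128)²(T_S728/T_S7128)⁴ = (3.00)² × (4.00)⁴ = 2304.
F_S728/F_S7128 = (L_S728/L_S7128)/(d_S728/d_S7128)² = 2304 / (3.00)² = 256.0.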